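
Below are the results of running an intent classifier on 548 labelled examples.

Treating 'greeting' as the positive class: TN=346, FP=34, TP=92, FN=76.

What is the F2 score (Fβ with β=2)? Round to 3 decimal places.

Fβ = (1+β²)·TP / ((1+β²)·TP + β²·FN + FP), with β²=4
= 5·92 / (5·92 + 4·76 + 34) = 0.576

0.576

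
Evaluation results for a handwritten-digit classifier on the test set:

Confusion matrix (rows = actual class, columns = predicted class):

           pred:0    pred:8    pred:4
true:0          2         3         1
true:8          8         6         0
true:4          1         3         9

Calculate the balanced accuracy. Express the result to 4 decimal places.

Balanced accuracy = mean of per-class recall.
  0: recall = 2/6 = 0.33333
  8: recall = 6/14 = 0.42857
  4: recall = 9/13 = 0.69231
Mean = (0.33333 + 0.42857 + 0.69231) / 3 = 0.4847

0.4847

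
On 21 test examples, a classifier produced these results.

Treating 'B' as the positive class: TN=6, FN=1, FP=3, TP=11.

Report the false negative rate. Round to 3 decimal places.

FNR = FN/(FN+TP) = 1/(1+11) = 0.083

0.083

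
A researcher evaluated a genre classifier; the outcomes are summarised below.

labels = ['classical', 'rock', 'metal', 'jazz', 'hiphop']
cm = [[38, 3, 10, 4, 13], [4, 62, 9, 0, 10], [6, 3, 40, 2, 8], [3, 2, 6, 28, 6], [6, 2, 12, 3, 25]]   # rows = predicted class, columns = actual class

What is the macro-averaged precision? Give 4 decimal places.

0.6219

Per-class precision (TP/(TP+FP)):
  classical: TP=38, FP=3+10+4+13=30 → 38/68 = 0.55882
  rock: TP=62, FP=4+9+0+10=23 → 62/85 = 0.72941
  metal: TP=40, FP=6+3+2+8=19 → 40/59 = 0.67797
  jazz: TP=28, FP=3+2+6+6=17 → 28/45 = 0.62222
  hiphop: TP=25, FP=6+2+12+3=23 → 25/48 = 0.52083
Macro-precision = mean = (0.55882 + 0.72941 + 0.67797 + 0.62222 + 0.52083) / 5 = 0.6219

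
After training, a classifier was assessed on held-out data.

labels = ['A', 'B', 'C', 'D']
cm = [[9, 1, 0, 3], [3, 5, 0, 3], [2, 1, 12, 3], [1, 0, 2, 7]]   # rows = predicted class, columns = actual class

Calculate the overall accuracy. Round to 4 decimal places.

0.6346

Accuracy = trace / total = (9+5+12+7=33) / 52 = 33/52 = 0.6346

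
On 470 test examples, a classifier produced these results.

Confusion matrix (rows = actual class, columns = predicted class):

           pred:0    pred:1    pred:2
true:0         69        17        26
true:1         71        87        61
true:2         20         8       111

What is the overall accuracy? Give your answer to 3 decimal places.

0.568

Accuracy = trace / total = (69+87+111=267) / 470 = 267/470 = 0.568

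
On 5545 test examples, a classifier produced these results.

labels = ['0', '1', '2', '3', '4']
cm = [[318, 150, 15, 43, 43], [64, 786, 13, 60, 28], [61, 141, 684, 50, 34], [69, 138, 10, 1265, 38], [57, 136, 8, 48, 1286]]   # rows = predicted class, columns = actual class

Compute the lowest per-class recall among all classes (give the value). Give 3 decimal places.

0.559

Per-class recall (TP/(TP+FN)):
  0: TP=318, FN=64+61+69+57=251 → 318/569 = 0.5589
  1: TP=786, FN=150+141+138+136=565 → 786/1351 = 0.5818
  2: TP=684, FN=15+13+10+8=46 → 684/730 = 0.9370
  3: TP=1265, FN=43+60+50+48=201 → 1265/1466 = 0.8629
  4: TP=1286, FN=43+28+34+38=143 → 1286/1429 = 0.8999
Lowest is class '0' with recall = 0.559.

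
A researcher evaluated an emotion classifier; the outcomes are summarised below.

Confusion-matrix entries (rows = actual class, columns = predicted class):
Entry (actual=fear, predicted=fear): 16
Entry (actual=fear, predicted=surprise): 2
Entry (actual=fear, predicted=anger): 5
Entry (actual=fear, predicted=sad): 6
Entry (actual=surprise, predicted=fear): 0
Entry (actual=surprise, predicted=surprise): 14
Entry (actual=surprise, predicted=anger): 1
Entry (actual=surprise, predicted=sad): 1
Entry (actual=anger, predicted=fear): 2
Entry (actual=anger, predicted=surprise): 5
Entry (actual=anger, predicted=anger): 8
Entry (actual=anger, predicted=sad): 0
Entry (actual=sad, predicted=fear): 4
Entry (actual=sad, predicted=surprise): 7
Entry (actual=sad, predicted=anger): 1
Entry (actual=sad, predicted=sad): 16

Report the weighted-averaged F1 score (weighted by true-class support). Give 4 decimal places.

0.6130

Per-class F1 score (2·TP/(2·TP+FP+FN)):
  fear: TP=16, FP=0+2+4=6, FN=2+5+6=13 → 32/51 = 0.62745
  surprise: TP=14, FP=2+5+7=14, FN=0+1+1=2 → 28/44 = 0.63636
  anger: TP=8, FP=5+1+1=7, FN=2+5+0=7 → 16/30 = 0.53333
  sad: TP=16, FP=6+1+0=7, FN=4+7+1=12 → 32/51 = 0.62745
Weighted-F1 score = Σ (supportᵢ/N)·F1 scoreᵢ with N=88: (29/88)·0.62745 + (16/88)·0.63636 + (15/88)·0.53333 + (28/88)·0.62745 = 0.6130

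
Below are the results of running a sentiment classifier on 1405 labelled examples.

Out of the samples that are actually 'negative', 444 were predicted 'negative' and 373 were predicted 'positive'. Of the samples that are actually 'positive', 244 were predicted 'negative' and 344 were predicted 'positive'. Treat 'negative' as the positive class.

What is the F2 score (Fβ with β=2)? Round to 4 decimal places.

0.5612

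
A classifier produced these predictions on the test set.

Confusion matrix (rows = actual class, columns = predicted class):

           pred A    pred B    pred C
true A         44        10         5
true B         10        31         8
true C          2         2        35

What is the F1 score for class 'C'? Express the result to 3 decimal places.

One-vs-rest for 'C': TP = diagonal; FP = other classes predicted 'C'; FN = 'C' predicted as other.
F1 score = 2·TP/(2·TP+FP+FN).
C: TP=35, FP=5+8=13, FN=2+2=4 → 70/87 = 0.8046

0.805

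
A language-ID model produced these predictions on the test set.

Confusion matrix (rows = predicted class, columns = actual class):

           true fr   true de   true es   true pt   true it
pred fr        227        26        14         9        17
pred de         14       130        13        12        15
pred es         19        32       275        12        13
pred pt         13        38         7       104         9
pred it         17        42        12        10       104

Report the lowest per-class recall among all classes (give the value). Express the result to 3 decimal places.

0.485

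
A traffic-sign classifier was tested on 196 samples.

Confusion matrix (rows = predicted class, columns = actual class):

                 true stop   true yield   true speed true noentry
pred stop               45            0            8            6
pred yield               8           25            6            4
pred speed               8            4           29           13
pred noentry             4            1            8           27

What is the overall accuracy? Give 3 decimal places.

0.643

Accuracy = trace / total = (45+25+29+27=126) / 196 = 126/196 = 0.643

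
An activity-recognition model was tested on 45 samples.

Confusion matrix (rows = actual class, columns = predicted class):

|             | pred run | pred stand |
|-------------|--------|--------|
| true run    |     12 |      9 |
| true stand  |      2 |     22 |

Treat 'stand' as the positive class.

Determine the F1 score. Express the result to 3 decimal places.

0.800

Precision = TP/(TP+FP) = 22/31 = 0.7097
Recall = TP/(TP+FN) = 22/24 = 0.9167
F1 = 2·TP/(2·TP+FP+FN) = 44/55 = 0.800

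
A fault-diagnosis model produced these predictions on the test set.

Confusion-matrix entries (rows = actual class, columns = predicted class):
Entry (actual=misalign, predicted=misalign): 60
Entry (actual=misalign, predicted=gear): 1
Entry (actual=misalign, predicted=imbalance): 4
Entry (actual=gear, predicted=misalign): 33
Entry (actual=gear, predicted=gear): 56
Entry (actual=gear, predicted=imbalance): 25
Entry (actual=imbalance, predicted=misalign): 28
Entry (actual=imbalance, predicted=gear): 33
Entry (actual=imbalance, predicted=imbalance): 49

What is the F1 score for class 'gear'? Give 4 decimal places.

0.5490

F1 score = 2·TP/(2·TP+FP+FN).
gear: TP=56, FP=1+33=34, FN=33+25=58 → 112/204 = 0.54902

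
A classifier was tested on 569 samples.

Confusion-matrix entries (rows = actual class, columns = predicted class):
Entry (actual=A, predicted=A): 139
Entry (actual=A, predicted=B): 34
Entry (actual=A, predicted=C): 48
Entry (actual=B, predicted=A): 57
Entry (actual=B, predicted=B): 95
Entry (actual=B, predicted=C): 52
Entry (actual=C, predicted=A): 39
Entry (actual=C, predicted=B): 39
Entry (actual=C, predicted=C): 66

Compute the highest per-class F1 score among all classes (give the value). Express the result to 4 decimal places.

Per-class F1 score (2·TP/(2·TP+FP+FN)):
  A: TP=139, FP=57+39=96, FN=34+48=82 → 278/456 = 0.60965
  B: TP=95, FP=34+39=73, FN=57+52=109 → 190/372 = 0.51075
  C: TP=66, FP=48+52=100, FN=39+39=78 → 132/310 = 0.42581
Highest is class 'A' with F1 score = 0.6096.

0.6096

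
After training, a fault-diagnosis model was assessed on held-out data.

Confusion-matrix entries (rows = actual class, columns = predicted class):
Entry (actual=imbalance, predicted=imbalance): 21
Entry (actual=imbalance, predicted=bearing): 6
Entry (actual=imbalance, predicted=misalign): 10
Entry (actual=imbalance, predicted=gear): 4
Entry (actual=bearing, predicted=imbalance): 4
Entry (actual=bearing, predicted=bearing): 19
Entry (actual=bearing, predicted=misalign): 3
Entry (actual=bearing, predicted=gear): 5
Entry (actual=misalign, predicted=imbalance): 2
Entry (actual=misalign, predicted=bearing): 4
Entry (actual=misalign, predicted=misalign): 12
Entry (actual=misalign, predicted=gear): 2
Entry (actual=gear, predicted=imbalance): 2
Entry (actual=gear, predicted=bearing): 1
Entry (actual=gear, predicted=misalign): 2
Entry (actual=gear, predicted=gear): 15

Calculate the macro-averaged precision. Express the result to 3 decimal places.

Per-class precision (TP/(TP+FP)):
  imbalance: TP=21, FP=4+2+2=8 → 21/29 = 0.7241
  bearing: TP=19, FP=6+4+1=11 → 19/30 = 0.6333
  misalign: TP=12, FP=10+3+2=15 → 12/27 = 0.4444
  gear: TP=15, FP=4+5+2=11 → 15/26 = 0.5769
Macro-precision = mean = (0.7241 + 0.6333 + 0.4444 + 0.5769) / 4 = 0.595

0.595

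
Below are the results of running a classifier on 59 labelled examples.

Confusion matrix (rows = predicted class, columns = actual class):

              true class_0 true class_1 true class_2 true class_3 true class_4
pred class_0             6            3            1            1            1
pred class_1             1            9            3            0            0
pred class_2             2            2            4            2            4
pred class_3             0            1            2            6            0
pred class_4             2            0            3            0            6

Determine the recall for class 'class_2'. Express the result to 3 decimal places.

0.308

Treat 'class_2' as positive and all other classes as negative.
recall = TP/(TP+FN).
class_2: TP=4, FN=1+3+2+3=9 → 4/13 = 0.3077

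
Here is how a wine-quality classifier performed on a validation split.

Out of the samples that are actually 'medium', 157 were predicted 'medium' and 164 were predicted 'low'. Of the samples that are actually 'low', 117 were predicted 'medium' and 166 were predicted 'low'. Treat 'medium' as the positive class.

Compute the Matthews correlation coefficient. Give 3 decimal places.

MCC = (TP·TN − FP·FN) / √((TP+FP)(TP+FN)(TN+FP)(TN+FN))
Numerator = 157·166 − 117·164 = 6874
Denominator = √(274·321·283·330) = √8214024060 = 90631.2532
MCC = 6874 / 90631.2532 = 0.076

0.076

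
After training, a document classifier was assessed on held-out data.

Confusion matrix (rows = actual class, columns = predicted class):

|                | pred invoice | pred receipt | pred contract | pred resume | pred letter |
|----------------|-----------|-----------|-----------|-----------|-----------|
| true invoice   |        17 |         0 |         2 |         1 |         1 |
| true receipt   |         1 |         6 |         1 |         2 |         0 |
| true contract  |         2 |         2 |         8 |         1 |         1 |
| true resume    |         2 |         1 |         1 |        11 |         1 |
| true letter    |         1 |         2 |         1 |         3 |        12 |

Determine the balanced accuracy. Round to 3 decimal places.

0.660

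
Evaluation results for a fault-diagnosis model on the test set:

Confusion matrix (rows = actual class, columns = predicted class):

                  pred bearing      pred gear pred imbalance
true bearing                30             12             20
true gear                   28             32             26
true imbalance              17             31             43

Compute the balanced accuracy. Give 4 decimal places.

Balanced accuracy = mean of per-class recall.
  bearing: recall = 30/62 = 0.48387
  gear: recall = 32/86 = 0.37209
  imbalance: recall = 43/91 = 0.47253
Mean = (0.48387 + 0.37209 + 0.47253) / 3 = 0.4428

0.4428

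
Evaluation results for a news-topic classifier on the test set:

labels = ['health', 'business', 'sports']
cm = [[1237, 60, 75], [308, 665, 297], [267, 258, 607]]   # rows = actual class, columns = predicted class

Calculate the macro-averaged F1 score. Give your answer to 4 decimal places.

Per-class F1 score (2·TP/(2·TP+FP+FN)):
  health: TP=1237, FP=308+267=575, FN=60+75=135 → 2474/3184 = 0.77701
  business: TP=665, FP=60+258=318, FN=308+297=605 → 1330/2253 = 0.59032
  sports: TP=607, FP=75+297=372, FN=267+258=525 → 1214/2111 = 0.57508
Macro-F1 score = mean = (0.77701 + 0.59032 + 0.57508) / 3 = 0.6475

0.6475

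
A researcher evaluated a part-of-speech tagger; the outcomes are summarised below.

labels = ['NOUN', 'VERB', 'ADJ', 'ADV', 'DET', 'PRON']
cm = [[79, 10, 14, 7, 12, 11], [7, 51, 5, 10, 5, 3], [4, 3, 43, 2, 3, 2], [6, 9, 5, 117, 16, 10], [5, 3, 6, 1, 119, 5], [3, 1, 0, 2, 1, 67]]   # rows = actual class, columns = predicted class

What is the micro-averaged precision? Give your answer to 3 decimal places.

0.736

Micro-averaging pools counts across classes: ΣTP=476, ΣFP=171, ΣFN=171.
Micro-precision = TP/(TP+FP) on pooled counts = 0.736 (equals overall accuracy in single-label multiclass).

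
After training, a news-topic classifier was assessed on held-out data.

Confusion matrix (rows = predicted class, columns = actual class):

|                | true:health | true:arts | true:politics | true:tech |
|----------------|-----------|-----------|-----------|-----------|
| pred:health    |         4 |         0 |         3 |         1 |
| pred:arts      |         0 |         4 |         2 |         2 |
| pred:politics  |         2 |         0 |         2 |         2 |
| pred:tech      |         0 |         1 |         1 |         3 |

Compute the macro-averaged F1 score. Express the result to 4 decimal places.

Per-class F1 score (2·TP/(2·TP+FP+FN)):
  health: TP=4, FP=0+3+1=4, FN=0+2+0=2 → 8/14 = 0.57143
  arts: TP=4, FP=0+2+2=4, FN=0+0+1=1 → 8/13 = 0.61538
  politics: TP=2, FP=2+0+2=4, FN=3+2+1=6 → 4/14 = 0.28571
  tech: TP=3, FP=0+1+1=2, FN=1+2+2=5 → 6/13 = 0.46154
Macro-F1 score = mean = (0.57143 + 0.61538 + 0.28571 + 0.46154) / 4 = 0.4835

0.4835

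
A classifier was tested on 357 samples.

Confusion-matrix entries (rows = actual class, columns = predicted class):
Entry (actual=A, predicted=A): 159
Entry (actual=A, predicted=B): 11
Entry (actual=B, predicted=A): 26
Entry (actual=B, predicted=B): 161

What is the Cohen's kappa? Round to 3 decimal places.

0.793

Observed agreement pₒ = trace/N = 320/357 = 0.8964
Expected agreement pₑ = Σ (rowᵢ·colᵢ)/N² = (170·185 + 187·172)/357² = 0.4991
κ = (pₒ − pₑ)/(1 − pₑ) = (0.8964 − 0.4991)/(1 − 0.4991) = 0.793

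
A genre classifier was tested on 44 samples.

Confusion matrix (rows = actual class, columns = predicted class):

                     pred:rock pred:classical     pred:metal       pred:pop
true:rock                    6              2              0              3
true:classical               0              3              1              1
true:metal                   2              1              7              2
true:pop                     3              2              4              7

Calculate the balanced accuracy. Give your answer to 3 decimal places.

Balanced accuracy = mean of per-class recall.
  rock: recall = 6/11 = 0.5455
  classical: recall = 3/5 = 0.6000
  metal: recall = 7/12 = 0.5833
  pop: recall = 7/16 = 0.4375
Mean = (0.5455 + 0.6000 + 0.5833 + 0.4375) / 4 = 0.542

0.542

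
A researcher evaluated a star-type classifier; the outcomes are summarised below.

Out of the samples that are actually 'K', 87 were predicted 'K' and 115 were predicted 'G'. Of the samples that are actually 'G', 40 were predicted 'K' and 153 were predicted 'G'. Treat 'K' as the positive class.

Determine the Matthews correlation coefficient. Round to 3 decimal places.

MCC = (TP·TN − FP·FN) / √((TP+FP)(TP+FN)(TN+FP)(TN+FN))
Numerator = 87·153 − 40·115 = 8711
Denominator = √(127·202·193·268) = √1326927496 = 36427.0160
MCC = 8711 / 36427.0160 = 0.239

0.239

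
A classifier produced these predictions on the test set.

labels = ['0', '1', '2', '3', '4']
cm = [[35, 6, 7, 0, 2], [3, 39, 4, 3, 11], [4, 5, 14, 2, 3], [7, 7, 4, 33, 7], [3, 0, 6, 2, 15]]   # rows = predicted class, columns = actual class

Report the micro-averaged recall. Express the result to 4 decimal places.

0.6126

Micro-averaging pools counts across classes: ΣTP=136, ΣFP=86, ΣFN=86.
Micro-recall = TP/(TP+FN) on pooled counts = 0.6126 (equals overall accuracy in single-label multiclass).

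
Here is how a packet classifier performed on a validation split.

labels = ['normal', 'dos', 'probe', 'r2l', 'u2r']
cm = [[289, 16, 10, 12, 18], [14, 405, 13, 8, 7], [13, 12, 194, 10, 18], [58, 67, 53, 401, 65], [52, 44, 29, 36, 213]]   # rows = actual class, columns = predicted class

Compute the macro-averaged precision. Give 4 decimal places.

0.7188

Per-class precision (TP/(TP+FP)):
  normal: TP=289, FP=14+13+58+52=137 → 289/426 = 0.67840
  dos: TP=405, FP=16+12+67+44=139 → 405/544 = 0.74449
  probe: TP=194, FP=10+13+53+29=105 → 194/299 = 0.64883
  r2l: TP=401, FP=12+8+10+36=66 → 401/467 = 0.85867
  u2r: TP=213, FP=18+7+18+65=108 → 213/321 = 0.66355
Macro-precision = mean = (0.67840 + 0.74449 + 0.64883 + 0.85867 + 0.66355) / 5 = 0.7188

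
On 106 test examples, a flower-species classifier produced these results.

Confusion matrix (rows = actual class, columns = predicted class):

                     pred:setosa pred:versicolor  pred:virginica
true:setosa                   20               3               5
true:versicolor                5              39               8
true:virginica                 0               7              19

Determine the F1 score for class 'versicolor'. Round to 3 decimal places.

0.772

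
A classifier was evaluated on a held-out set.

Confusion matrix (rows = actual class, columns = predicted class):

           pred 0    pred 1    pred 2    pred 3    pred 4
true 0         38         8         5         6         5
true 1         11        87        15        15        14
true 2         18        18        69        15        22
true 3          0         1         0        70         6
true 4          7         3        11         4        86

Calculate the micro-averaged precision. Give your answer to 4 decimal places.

0.6554

Micro-averaging pools counts across classes: ΣTP=350, ΣFP=184, ΣFN=184.
Micro-precision = TP/(TP+FP) on pooled counts = 0.6554 (equals overall accuracy in single-label multiclass).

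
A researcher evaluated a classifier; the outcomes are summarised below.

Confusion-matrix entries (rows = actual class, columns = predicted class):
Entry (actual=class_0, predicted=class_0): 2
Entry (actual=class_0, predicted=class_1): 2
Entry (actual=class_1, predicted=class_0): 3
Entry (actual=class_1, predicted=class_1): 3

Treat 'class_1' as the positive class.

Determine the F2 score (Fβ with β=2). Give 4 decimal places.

0.5172

Fβ = (1+β²)·TP / ((1+β²)·TP + β²·FN + FP), with β²=4
= 5·3 / (5·3 + 4·3 + 2) = 0.5172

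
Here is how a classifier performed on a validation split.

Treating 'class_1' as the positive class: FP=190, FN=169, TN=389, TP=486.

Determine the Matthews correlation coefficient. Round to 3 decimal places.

0.415

MCC = (TP·TN − FP·FN) / √((TP+FP)(TP+FN)(TN+FP)(TN+FN))
Numerator = 486·389 − 190·169 = 156944
Denominator = √(676·655·579·558) = √143054247960 = 378225.1287
MCC = 156944 / 378225.1287 = 0.415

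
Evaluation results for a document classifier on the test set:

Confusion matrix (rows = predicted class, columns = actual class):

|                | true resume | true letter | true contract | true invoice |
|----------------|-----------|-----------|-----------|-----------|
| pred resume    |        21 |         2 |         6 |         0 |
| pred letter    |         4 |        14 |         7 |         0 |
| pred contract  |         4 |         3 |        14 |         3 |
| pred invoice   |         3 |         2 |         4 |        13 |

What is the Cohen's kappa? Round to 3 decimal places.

Observed agreement pₒ = trace/N = 62/100 = 0.6200
Expected agreement pₑ = Σ (rowᵢ·colᵢ)/N² = (32·29 + 21·25 + 31·24 + 16·22)/100² = 0.2549
κ = (pₒ − pₑ)/(1 − pₑ) = (0.6200 − 0.2549)/(1 − 0.2549) = 0.490

0.490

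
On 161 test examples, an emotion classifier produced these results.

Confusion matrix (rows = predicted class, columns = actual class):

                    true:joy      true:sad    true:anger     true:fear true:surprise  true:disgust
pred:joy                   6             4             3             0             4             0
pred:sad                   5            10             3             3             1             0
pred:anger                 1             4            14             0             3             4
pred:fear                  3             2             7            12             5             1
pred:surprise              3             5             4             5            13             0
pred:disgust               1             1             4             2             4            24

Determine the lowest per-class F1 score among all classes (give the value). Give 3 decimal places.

Per-class F1 score (2·TP/(2·TP+FP+FN)):
  joy: TP=6, FP=4+3+0+4+0=11, FN=5+1+3+3+1=13 → 12/36 = 0.3333
  sad: TP=10, FP=5+3+3+1+0=12, FN=4+4+2+5+1=16 → 20/48 = 0.4167
  anger: TP=14, FP=1+4+0+3+4=12, FN=3+3+7+4+4=21 → 28/61 = 0.4590
  fear: TP=12, FP=3+2+7+5+1=18, FN=0+3+0+5+2=10 → 24/52 = 0.4615
  surprise: TP=13, FP=3+5+4+5+0=17, FN=4+1+3+5+4=17 → 26/60 = 0.4333
  disgust: TP=24, FP=1+1+4+2+4=12, FN=0+0+4+1+0=5 → 48/65 = 0.7385
Lowest is class 'joy' with F1 score = 0.333.

0.333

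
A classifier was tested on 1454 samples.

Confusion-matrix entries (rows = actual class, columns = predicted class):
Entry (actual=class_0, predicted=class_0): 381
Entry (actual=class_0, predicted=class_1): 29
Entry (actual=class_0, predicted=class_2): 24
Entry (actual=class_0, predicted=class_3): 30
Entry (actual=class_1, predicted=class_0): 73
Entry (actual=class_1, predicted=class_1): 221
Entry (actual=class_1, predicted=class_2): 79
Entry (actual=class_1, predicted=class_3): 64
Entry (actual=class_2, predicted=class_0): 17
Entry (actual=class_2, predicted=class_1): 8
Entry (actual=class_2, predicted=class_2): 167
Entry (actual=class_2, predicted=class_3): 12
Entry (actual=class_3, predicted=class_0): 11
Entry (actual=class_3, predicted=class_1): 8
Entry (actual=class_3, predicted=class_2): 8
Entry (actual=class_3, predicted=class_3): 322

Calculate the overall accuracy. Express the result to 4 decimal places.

Accuracy = trace / total = (381+221+167+322=1091) / 1454 = 1091/1454 = 0.7503

0.7503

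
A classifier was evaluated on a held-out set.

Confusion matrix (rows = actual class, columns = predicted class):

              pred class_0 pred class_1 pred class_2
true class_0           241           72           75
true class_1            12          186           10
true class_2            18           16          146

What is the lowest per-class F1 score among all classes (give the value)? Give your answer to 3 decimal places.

Per-class F1 score (2·TP/(2·TP+FP+FN)):
  class_0: TP=241, FP=12+18=30, FN=72+75=147 → 482/659 = 0.7314
  class_1: TP=186, FP=72+16=88, FN=12+10=22 → 372/482 = 0.7718
  class_2: TP=146, FP=75+10=85, FN=18+16=34 → 292/411 = 0.7105
Lowest is class 'class_2' with F1 score = 0.710.

0.710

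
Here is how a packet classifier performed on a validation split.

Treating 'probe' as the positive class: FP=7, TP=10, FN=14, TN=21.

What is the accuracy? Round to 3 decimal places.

0.596

Accuracy = (TP+TN)/N = (10+21)/52 = 0.596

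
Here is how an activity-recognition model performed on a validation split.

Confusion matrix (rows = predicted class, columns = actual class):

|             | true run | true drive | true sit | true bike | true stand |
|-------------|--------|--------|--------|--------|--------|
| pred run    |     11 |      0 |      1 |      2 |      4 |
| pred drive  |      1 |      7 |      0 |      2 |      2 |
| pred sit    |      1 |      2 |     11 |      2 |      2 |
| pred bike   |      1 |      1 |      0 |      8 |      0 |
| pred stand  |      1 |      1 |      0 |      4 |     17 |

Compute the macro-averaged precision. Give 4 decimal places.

0.6689

Per-class precision (TP/(TP+FP)):
  run: TP=11, FP=0+1+2+4=7 → 11/18 = 0.61111
  drive: TP=7, FP=1+0+2+2=5 → 7/12 = 0.58333
  sit: TP=11, FP=1+2+2+2=7 → 11/18 = 0.61111
  bike: TP=8, FP=1+1+0+0=2 → 8/10 = 0.80000
  stand: TP=17, FP=1+1+0+4=6 → 17/23 = 0.73913
Macro-precision = mean = (0.61111 + 0.58333 + 0.61111 + 0.80000 + 0.73913) / 5 = 0.6689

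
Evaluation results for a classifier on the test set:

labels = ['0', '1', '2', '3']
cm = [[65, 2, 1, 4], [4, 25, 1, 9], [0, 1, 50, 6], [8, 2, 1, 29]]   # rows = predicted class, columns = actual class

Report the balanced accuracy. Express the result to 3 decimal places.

Balanced accuracy = mean of per-class recall.
  0: recall = 65/77 = 0.8442
  1: recall = 25/30 = 0.8333
  2: recall = 50/53 = 0.9434
  3: recall = 29/48 = 0.6042
Mean = (0.8442 + 0.8333 + 0.9434 + 0.6042) / 4 = 0.806

0.806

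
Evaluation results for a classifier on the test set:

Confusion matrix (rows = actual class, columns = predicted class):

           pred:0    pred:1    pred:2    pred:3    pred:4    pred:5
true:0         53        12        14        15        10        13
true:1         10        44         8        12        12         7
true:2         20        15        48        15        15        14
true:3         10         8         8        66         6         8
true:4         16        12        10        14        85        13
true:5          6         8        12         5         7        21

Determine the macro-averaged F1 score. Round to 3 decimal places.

0.469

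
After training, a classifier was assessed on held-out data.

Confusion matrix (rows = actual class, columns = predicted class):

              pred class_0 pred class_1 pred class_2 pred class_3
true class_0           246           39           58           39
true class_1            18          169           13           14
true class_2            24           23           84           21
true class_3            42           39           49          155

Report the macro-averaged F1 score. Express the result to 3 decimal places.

Per-class F1 score (2·TP/(2·TP+FP+FN)):
  class_0: TP=246, FP=18+24+42=84, FN=39+58+39=136 → 492/712 = 0.6910
  class_1: TP=169, FP=39+23+39=101, FN=18+13+14=45 → 338/484 = 0.6983
  class_2: TP=84, FP=58+13+49=120, FN=24+23+21=68 → 168/356 = 0.4719
  class_3: TP=155, FP=39+14+21=74, FN=42+39+49=130 → 310/514 = 0.6031
Macro-F1 score = mean = (0.6910 + 0.6983 + 0.4719 + 0.6031) / 4 = 0.616

0.616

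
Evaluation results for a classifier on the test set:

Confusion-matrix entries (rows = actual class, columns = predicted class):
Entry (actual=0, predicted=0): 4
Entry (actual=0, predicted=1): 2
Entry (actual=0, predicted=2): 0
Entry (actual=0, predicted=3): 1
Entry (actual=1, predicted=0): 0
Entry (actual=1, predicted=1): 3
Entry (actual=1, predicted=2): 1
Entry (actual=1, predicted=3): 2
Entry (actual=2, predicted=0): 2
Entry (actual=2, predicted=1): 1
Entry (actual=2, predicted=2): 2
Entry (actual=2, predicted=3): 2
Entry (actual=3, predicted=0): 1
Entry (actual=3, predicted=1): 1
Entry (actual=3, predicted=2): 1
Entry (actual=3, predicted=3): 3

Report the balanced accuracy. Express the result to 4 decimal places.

Balanced accuracy = mean of per-class recall.
  0: recall = 4/7 = 0.57143
  1: recall = 3/6 = 0.50000
  2: recall = 2/7 = 0.28571
  3: recall = 3/6 = 0.50000
Mean = (0.57143 + 0.50000 + 0.28571 + 0.50000) / 4 = 0.4643

0.4643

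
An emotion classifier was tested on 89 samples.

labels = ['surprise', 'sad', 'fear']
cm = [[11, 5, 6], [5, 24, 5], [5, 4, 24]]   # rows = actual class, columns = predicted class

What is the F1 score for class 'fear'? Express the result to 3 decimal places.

0.706

F1 score = 2·TP/(2·TP+FP+FN).
fear: TP=24, FP=6+5=11, FN=5+4=9 → 48/68 = 0.7059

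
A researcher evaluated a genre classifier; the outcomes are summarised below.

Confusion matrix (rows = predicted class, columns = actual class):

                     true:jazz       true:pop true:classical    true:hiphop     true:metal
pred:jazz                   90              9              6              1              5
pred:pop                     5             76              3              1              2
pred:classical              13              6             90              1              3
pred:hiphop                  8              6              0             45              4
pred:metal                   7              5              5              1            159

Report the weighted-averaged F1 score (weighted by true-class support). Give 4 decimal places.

0.8339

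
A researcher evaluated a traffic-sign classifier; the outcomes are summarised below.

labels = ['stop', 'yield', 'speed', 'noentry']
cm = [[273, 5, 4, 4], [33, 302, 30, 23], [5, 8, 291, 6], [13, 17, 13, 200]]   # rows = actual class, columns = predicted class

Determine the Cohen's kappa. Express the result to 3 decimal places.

0.824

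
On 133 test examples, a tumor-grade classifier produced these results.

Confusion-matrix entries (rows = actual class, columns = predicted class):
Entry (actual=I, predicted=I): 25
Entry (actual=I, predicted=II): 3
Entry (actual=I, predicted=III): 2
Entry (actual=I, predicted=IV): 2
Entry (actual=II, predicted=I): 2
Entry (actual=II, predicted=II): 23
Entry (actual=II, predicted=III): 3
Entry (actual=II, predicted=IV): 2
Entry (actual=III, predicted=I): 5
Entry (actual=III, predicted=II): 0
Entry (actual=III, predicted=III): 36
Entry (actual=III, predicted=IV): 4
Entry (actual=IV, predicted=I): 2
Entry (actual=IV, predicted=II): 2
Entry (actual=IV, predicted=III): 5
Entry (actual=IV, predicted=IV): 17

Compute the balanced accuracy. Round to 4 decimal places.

Balanced accuracy = mean of per-class recall.
  I: recall = 25/32 = 0.78125
  II: recall = 23/30 = 0.76667
  III: recall = 36/45 = 0.80000
  IV: recall = 17/26 = 0.65385
Mean = (0.78125 + 0.76667 + 0.80000 + 0.65385) / 4 = 0.7504

0.7504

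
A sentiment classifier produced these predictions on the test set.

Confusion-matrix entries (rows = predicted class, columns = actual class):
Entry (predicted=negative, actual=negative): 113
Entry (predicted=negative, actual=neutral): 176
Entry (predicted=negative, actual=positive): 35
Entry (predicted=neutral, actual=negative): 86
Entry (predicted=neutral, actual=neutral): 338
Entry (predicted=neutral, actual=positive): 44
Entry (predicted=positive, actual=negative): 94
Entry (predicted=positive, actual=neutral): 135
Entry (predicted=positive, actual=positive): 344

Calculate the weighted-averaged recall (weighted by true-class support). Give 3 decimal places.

0.582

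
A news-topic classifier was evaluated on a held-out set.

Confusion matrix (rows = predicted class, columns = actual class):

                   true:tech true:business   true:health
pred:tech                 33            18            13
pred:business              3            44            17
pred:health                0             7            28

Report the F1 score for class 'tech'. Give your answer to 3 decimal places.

Take TP from the diagonal, FP from the rest of the 'tech' prediction marginal, FN from the rest of the 'tech' actual marginal.
F1 score = 2·TP/(2·TP+FP+FN).
tech: TP=33, FP=18+13=31, FN=3+0=3 → 66/100 = 0.6600

0.660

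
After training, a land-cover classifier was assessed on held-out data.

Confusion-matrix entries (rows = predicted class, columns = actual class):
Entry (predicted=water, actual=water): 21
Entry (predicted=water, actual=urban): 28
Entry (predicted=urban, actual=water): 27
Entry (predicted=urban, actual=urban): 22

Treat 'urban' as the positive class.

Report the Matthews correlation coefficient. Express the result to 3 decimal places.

-0.122

MCC = (TP·TN − FP·FN) / √((TP+FP)(TP+FN)(TN+FP)(TN+FN))
Numerator = 22·21 − 27·28 = -294
Denominator = √(49·50·48·49) = √5762400 = 2400.4999
MCC = -294 / 2400.4999 = -0.122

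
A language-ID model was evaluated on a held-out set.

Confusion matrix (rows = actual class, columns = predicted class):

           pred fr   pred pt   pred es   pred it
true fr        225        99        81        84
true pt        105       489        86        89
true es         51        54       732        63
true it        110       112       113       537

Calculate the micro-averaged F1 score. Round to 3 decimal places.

Micro-averaging pools counts across classes: ΣTP=1983, ΣFP=1047, ΣFN=1047.
Micro-F1 score = 2·TP/(2·TP+FP+FN) on pooled counts = 0.654 (equals overall accuracy in single-label multiclass).

0.654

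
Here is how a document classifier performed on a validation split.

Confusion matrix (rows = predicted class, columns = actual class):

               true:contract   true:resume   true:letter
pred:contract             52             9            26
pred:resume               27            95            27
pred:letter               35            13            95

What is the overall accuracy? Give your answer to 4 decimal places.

Accuracy = trace / total = (52+95+95=242) / 379 = 242/379 = 0.6385

0.6385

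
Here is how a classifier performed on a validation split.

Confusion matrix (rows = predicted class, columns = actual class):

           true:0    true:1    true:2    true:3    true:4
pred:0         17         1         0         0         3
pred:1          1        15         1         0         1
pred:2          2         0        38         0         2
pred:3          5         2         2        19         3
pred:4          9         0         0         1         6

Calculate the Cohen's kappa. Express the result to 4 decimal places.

Observed agreement pₒ = trace/N = 95/128 = 0.74219
Expected agreement pₑ = Σ (rowᵢ·colᵢ)/N² = (34·21 + 18·18 + 41·42 + 20·31 + 15·16)/128² = 0.22095
κ = (pₒ − pₑ)/(1 − pₑ) = (0.74219 − 0.22095)/(1 − 0.22095) = 0.6691

0.6691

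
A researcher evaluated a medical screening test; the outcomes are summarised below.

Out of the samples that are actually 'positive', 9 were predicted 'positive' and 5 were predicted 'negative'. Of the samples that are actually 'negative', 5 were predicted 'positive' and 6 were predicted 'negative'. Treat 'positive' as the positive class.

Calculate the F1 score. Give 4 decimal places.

Precision = TP/(TP+FP) = 9/14 = 0.6429
Recall = TP/(TP+FN) = 9/14 = 0.6429
F1 = 2·TP/(2·TP+FP+FN) = 18/28 = 0.6429

0.6429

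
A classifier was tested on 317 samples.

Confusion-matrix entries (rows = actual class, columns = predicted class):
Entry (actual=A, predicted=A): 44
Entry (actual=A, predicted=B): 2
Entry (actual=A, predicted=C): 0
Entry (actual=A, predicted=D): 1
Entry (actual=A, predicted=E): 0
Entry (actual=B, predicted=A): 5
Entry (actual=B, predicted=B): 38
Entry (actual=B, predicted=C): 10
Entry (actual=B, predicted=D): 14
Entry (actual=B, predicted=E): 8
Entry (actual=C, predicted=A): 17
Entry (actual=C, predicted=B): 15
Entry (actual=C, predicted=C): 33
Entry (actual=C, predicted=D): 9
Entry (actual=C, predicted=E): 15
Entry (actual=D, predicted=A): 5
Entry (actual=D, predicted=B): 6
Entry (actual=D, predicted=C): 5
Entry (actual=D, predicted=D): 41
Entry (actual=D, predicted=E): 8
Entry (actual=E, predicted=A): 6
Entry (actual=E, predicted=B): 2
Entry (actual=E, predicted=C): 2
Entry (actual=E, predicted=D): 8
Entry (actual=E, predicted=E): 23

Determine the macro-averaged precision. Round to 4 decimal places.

0.5644

Per-class precision (TP/(TP+FP)):
  A: TP=44, FP=5+17+5+6=33 → 44/77 = 0.57143
  B: TP=38, FP=2+15+6+2=25 → 38/63 = 0.60317
  C: TP=33, FP=0+10+5+2=17 → 33/50 = 0.66000
  D: TP=41, FP=1+14+9+8=32 → 41/73 = 0.56164
  E: TP=23, FP=0+8+15+8=31 → 23/54 = 0.42593
Macro-precision = mean = (0.57143 + 0.60317 + 0.66000 + 0.56164 + 0.42593) / 5 = 0.5644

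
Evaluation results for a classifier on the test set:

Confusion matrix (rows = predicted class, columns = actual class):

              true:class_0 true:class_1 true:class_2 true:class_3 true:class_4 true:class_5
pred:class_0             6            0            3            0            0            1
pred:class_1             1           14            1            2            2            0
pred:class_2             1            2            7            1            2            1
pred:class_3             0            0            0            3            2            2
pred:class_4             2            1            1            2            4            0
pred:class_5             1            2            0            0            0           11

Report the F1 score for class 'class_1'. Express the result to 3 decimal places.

Take TP from the diagonal, FP from the rest of the 'class_1' prediction marginal, FN from the rest of the 'class_1' actual marginal.
F1 score = 2·TP/(2·TP+FP+FN).
class_1: TP=14, FP=1+1+2+2+0=6, FN=0+2+0+1+2=5 → 28/39 = 0.7179

0.718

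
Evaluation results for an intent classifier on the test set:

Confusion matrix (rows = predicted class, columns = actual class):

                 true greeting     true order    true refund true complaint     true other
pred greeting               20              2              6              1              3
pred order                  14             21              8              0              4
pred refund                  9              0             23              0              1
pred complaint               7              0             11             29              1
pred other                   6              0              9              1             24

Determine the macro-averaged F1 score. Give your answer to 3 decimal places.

Per-class F1 score (2·TP/(2·TP+FP+FN)):
  greeting: TP=20, FP=2+6+1+3=12, FN=14+9+7+6=36 → 40/88 = 0.4545
  order: TP=21, FP=14+8+0+4=26, FN=2+0+0+0=2 → 42/70 = 0.6000
  refund: TP=23, FP=9+0+0+1=10, FN=6+8+11+9=34 → 46/90 = 0.5111
  complaint: TP=29, FP=7+0+11+1=19, FN=1+0+0+1=2 → 58/79 = 0.7342
  other: TP=24, FP=6+0+9+1=16, FN=3+4+1+1=9 → 48/73 = 0.6575
Macro-F1 score = mean = (0.4545 + 0.6000 + 0.5111 + 0.7342 + 0.6575) / 5 = 0.591

0.591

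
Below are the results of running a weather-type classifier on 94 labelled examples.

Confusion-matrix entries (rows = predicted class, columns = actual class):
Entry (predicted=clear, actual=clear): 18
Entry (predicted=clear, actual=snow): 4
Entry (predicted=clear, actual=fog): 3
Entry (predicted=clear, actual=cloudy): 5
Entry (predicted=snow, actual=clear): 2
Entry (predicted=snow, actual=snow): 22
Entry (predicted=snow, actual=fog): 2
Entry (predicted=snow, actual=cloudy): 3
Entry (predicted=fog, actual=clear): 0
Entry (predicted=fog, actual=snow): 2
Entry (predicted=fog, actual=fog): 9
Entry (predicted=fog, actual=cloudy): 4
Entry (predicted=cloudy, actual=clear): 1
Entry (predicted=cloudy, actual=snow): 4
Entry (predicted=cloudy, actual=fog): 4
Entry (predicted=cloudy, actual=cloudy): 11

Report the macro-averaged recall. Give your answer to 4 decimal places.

0.6307

Per-class recall (TP/(TP+FN)):
  clear: TP=18, FN=2+0+1=3 → 18/21 = 0.85714
  snow: TP=22, FN=4+2+4=10 → 22/32 = 0.68750
  fog: TP=9, FN=3+2+4=9 → 9/18 = 0.50000
  cloudy: TP=11, FN=5+3+4=12 → 11/23 = 0.47826
Macro-recall = mean = (0.85714 + 0.68750 + 0.50000 + 0.47826) / 4 = 0.6307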